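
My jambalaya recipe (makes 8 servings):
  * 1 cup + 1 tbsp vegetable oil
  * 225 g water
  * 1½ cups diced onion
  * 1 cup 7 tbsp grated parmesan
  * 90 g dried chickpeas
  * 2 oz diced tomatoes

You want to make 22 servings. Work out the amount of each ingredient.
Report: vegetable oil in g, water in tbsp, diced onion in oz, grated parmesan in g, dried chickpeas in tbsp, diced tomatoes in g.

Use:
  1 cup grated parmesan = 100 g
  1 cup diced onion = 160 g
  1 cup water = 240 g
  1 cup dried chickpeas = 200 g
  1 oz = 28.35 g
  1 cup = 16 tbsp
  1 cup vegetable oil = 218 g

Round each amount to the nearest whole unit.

vegetable oil: 637 g; water: 41 tbsp; diced onion: 23 oz; grated parmesan: 395 g; dried chickpeas: 20 tbsp; diced tomatoes: 156 g

Scaling factor: 22/8 = 11/4 = 2.75.
vegetable oil: (1 cup + 1 tbsp = 1.0625 cup) × 11/4 × 218 g/cup ≈ 637 g
water: 225 g × 11/4 ÷ 240 g/cup × 16 tbsp/cup ≈ 41 tbsp
diced onion: 1.5 cup × 11/4 × 160 g/cup ÷ 28.35 g/oz ≈ 23 oz
grated parmesan: (1 cup + 7 tbsp = 1.4375 cup) × 11/4 × 100 g/cup ≈ 395 g
dried chickpeas: 90 g × 11/4 ÷ 200 g/cup × 16 tbsp/cup ≈ 20 tbsp
diced tomatoes: 2 oz × 11/4 × 28.35 g/oz ≈ 156 g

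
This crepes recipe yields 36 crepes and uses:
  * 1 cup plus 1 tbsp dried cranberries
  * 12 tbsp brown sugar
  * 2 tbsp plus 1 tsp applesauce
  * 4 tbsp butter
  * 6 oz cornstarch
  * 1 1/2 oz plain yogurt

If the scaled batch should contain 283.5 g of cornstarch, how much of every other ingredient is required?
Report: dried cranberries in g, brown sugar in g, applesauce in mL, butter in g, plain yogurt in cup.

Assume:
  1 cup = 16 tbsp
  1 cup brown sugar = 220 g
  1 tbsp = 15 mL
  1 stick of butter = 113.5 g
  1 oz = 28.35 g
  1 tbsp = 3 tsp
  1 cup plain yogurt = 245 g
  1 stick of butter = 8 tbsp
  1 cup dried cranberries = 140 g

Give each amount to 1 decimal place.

The original recipe has 170.1 g of cornstarch, so the scaling factor is 283.5 ÷ 170.1 = 5/3.
dried cranberries: (1 cup + 1 tbsp = 1.0625 cup) × 5/3 × 140 g/cup ≈ 247.9 g
brown sugar: 12 tbsp × 5/3 ÷ 16 tbsp/cup × 220 g/cup = 275.0 g
applesauce: (2 tbsp + 1 tsp = 7/3 tbsp) × 5/3 × 15 mL/tbsp ≈ 58.3 mL
butter: 4 tbsp × 5/3 ÷ 8 tbsp/stick × 113.5 g/stick ≈ 94.6 g
plain yogurt: 1.5 oz × 5/3 × 28.35 g/oz ÷ 245 g/cup ≈ 0.3 cup

dried cranberries: 247.9 g; brown sugar: 275.0 g; applesauce: 58.3 mL; butter: 94.6 g; plain yogurt: 0.3 cup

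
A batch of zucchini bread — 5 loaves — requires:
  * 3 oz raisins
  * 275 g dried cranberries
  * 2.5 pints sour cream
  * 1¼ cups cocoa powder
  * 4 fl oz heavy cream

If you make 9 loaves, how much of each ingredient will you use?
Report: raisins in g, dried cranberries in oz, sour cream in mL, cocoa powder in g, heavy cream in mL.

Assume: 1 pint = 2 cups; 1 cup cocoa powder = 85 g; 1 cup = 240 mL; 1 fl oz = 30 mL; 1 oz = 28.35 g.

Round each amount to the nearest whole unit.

raisins: 153 g; dried cranberries: 17 oz; sour cream: 2160 mL; cocoa powder: 191 g; heavy cream: 216 mL

Scaling factor: 9/5 = 1.8.
raisins: 3 oz × 9/5 × 28.35 g/oz ≈ 153 g
dried cranberries: 275 g × 9/5 ÷ 28.35 g/oz ≈ 17 oz
sour cream: 2.5 pint × 9/5 × 2 cup/pint × 240 mL/cup = 2160 mL
cocoa powder: 1.25 cup × 9/5 × 85 g/cup ≈ 191 g
heavy cream: 4 fl oz × 9/5 × 30 mL/fl oz = 216 mL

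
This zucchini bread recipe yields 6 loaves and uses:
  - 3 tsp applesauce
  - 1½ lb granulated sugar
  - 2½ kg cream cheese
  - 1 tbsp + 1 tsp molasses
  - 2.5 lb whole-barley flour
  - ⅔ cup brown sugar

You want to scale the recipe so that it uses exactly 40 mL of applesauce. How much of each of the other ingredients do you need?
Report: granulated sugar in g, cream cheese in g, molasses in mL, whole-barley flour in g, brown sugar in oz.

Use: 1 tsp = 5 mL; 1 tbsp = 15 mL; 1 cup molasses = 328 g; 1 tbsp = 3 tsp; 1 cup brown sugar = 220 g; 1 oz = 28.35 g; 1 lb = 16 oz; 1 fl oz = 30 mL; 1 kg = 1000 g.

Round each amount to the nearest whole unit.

The original recipe has 15 mL of applesauce, so the scaling factor is 40 ÷ 15 = 8/3.
granulated sugar: 1.5 lb × 8/3 × 16 oz/lb × 28.35 g/oz ≈ 1814 g
cream cheese: 2.5 kg × 8/3 × 1000 g/kg ≈ 6667 g
molasses: (1 tbsp + 1 tsp = 4/3 tbsp) × 8/3 × 15 mL/tbsp ≈ 53 mL
whole-barley flour: 2.5 lb × 8/3 × 16 oz/lb × 28.35 g/oz = 3024 g
brown sugar: 2/3 cup × 8/3 × 220 g/cup ÷ 28.35 g/oz ≈ 14 oz

granulated sugar: 1814 g; cream cheese: 6667 g; molasses: 53 mL; whole-barley flour: 3024 g; brown sugar: 14 oz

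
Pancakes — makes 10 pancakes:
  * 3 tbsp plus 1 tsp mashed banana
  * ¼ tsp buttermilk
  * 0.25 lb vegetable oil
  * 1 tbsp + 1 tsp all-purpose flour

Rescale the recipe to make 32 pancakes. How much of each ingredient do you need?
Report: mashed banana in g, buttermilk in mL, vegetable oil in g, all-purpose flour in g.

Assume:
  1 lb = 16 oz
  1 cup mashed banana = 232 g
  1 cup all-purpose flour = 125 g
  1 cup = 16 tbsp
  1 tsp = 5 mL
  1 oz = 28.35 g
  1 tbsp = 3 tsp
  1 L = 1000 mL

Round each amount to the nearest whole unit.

Scaling factor: 32/10 = 16/5 = 3.2.
mashed banana: (3 tbsp + 1 tsp = 10/3 tbsp) × 16/5 ÷ 16 tbsp/cup × 232 g/cup ≈ 155 g
buttermilk: 0.25 tsp × 16/5 × 5 mL/tsp = 4 mL
vegetable oil: 0.25 lb × 16/5 × 16 oz/lb × 28.35 g/oz ≈ 363 g
all-purpose flour: (1 tbsp + 1 tsp = 4/3 tbsp) × 16/5 ÷ 16 tbsp/cup × 125 g/cup ≈ 33 g

mashed banana: 155 g; buttermilk: 4 mL; vegetable oil: 363 g; all-purpose flour: 33 g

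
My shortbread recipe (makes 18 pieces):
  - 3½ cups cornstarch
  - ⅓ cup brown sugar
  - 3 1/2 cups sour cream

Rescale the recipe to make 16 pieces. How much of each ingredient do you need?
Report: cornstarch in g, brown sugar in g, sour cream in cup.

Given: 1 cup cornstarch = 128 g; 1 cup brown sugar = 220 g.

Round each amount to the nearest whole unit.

Scaling factor: 16/18 = 8/9.
cornstarch: 3.5 cup × 8/9 × 128 g/cup ≈ 398 g
brown sugar: 1/3 cup × 8/9 × 220 g/cup ≈ 65 g
sour cream: 3.5 cup × 8/9 ≈ 3 cup

cornstarch: 398 g; brown sugar: 65 g; sour cream: 3 cup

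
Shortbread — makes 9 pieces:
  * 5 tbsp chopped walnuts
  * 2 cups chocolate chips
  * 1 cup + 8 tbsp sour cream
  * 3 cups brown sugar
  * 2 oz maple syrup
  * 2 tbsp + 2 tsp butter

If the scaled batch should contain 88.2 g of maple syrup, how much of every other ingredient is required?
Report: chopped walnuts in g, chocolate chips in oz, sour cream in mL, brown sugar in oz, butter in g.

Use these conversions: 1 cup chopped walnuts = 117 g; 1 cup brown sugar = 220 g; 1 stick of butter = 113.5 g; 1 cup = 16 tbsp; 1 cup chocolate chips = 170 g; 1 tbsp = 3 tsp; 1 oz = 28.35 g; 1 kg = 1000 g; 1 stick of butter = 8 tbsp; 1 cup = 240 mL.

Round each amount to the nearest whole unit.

chopped walnuts: 57 g; chocolate chips: 19 oz; sour cream: 560 mL; brown sugar: 36 oz; butter: 59 g

The original recipe has 56.7 g of maple syrup, so the scaling factor is 88.2 ÷ 56.7 = 14/9.
chopped walnuts: 5 tbsp × 14/9 ÷ 16 tbsp/cup × 117 g/cup ≈ 57 g
chocolate chips: 2 cup × 14/9 × 170 g/cup ÷ 28.35 g/oz ≈ 19 oz
sour cream: (1 cup + 8 tbsp = 1.5 cup) × 14/9 × 240 mL/cup = 560 mL
brown sugar: 3 cup × 14/9 × 220 g/cup ÷ 28.35 g/oz ≈ 36 oz
butter: (2 tbsp + 2 tsp = 8/3 tbsp) × 14/9 ÷ 8 tbsp/stick × 113.5 g/stick ≈ 59 g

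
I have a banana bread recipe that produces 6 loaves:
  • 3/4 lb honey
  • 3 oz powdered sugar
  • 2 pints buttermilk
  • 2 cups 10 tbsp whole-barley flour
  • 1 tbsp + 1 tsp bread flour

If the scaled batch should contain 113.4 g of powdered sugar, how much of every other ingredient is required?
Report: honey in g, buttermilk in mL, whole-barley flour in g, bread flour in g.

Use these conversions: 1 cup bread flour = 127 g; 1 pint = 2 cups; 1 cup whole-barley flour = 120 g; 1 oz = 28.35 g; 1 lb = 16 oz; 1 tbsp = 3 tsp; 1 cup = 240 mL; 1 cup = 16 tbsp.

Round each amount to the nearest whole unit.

honey: 454 g; buttermilk: 1280 mL; whole-barley flour: 420 g; bread flour: 14 g

The original recipe has 85.05 g of powdered sugar, so the scaling factor is 113.4 ÷ 85.05 = 4/3.
honey: 0.75 lb × 4/3 × 16 oz/lb × 28.35 g/oz ≈ 454 g
buttermilk: 2 pint × 4/3 × 2 cup/pint × 240 mL/cup = 1280 mL
whole-barley flour: (2 cup + 10 tbsp = 2.625 cup) × 4/3 × 120 g/cup = 420 g
bread flour: (1 tbsp + 1 tsp = 4/3 tbsp) × 4/3 ÷ 16 tbsp/cup × 127 g/cup ≈ 14 g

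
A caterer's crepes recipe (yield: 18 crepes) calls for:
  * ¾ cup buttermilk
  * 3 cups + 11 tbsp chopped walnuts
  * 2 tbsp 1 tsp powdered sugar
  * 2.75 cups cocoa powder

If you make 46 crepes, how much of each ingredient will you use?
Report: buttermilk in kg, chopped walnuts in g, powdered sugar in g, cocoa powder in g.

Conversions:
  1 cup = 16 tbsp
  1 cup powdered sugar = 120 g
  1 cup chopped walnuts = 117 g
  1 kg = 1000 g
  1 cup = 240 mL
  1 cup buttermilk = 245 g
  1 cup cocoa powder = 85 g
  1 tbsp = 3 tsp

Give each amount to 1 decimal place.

Scaling factor: 46/18 = 23/9.
buttermilk: 0.75 cup × 23/9 × 245 g/cup ÷ 1000 g/kg ≈ 0.5 kg
chopped walnuts: (3 cup + 11 tbsp = 3.6875 cup) × 23/9 × 117 g/cup ≈ 1102.6 g
powdered sugar: (2 tbsp + 1 tsp = 7/3 tbsp) × 23/9 ÷ 16 tbsp/cup × 120 g/cup ≈ 44.7 g
cocoa powder: 2.75 cup × 23/9 × 85 g/cup ≈ 597.4 g

buttermilk: 0.5 kg; chopped walnuts: 1102.6 g; powdered sugar: 44.7 g; cocoa powder: 597.4 g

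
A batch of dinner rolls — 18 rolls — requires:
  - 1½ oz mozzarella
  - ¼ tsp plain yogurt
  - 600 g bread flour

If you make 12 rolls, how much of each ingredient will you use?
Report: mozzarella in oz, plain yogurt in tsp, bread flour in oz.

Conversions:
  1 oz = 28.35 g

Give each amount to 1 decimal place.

Scaling factor: 12/18 = 2/3.
mozzarella: 1.5 oz × 2/3 = 1.0 oz
plain yogurt: 0.25 tsp × 2/3 ≈ 0.2 tsp
bread flour: 600 g × 2/3 ÷ 28.35 g/oz ≈ 14.1 oz

mozzarella: 1.0 oz; plain yogurt: 0.2 tsp; bread flour: 14.1 oz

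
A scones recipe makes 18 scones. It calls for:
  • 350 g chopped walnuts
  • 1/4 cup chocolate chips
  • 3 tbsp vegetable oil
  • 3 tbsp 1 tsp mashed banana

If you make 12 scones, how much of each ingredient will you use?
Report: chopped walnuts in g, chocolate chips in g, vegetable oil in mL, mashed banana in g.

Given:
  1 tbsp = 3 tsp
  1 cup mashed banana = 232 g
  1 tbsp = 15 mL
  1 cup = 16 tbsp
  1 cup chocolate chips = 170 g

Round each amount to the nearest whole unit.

chopped walnuts: 233 g; chocolate chips: 28 g; vegetable oil: 30 mL; mashed banana: 32 g

Scaling factor: 12/18 = 2/3.
chopped walnuts: 350 g × 2/3 ≈ 233 g
chocolate chips: 0.25 cup × 2/3 × 170 g/cup ≈ 28 g
vegetable oil: 3 tbsp × 2/3 × 15 mL/tbsp = 30 mL
mashed banana: (3 tbsp + 1 tsp = 10/3 tbsp) × 2/3 ÷ 16 tbsp/cup × 232 g/cup ≈ 32 g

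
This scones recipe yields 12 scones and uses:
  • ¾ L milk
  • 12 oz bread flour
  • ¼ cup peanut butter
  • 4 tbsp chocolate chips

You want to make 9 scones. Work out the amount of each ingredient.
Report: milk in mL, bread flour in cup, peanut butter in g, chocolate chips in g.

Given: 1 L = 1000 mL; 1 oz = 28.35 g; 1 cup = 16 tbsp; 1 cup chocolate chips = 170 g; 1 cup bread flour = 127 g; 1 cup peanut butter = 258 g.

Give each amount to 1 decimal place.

milk: 562.5 mL; bread flour: 2.0 cup; peanut butter: 48.4 g; chocolate chips: 31.9 g

Scaling factor: 9/12 = 3/4 = 0.75.
milk: 0.75 L × 3/4 × 1000 mL/L = 562.5 mL
bread flour: 12 oz × 3/4 × 28.35 g/oz ÷ 127 g/cup ≈ 2.0 cup
peanut butter: 0.25 cup × 3/4 × 258 g/cup ≈ 48.4 g
chocolate chips: 4 tbsp × 3/4 ÷ 16 tbsp/cup × 170 g/cup ≈ 31.9 g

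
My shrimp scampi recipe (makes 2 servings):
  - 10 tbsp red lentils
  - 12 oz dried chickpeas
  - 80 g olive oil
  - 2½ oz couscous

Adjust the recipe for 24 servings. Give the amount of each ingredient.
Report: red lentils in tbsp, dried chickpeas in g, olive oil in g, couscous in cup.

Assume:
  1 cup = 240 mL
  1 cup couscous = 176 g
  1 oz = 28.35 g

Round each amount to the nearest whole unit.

Scaling factor: 24/2 = 12.
red lentils: 10 tbsp × 12 = 120 tbsp
dried chickpeas: 12 oz × 12 × 28.35 g/oz ≈ 4082 g
olive oil: 80 g × 12 = 960 g
couscous: 2.5 oz × 12 × 28.35 g/oz ÷ 176 g/cup ≈ 5 cup

red lentils: 120 tbsp; dried chickpeas: 4082 g; olive oil: 960 g; couscous: 5 cup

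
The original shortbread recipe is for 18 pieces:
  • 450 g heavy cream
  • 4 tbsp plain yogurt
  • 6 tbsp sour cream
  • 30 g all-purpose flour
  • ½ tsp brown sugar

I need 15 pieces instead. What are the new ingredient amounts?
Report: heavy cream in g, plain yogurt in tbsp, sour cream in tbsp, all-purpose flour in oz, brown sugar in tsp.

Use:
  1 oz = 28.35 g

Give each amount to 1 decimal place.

heavy cream: 375.0 g; plain yogurt: 3.3 tbsp; sour cream: 5.0 tbsp; all-purpose flour: 0.9 oz; brown sugar: 0.4 tsp

Scaling factor: 15/18 = 5/6.
heavy cream: 450 g × 5/6 = 375.0 g
plain yogurt: 4 tbsp × 5/6 ≈ 3.3 tbsp
sour cream: 6 tbsp × 5/6 = 5.0 tbsp
all-purpose flour: 30 g × 5/6 ÷ 28.35 g/oz ≈ 0.9 oz
brown sugar: 0.5 tsp × 5/6 ≈ 0.4 tsp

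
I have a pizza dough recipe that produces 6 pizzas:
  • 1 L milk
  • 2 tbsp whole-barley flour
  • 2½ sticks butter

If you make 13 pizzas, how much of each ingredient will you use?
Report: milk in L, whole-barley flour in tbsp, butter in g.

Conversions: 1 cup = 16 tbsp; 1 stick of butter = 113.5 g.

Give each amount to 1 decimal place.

milk: 2.2 L; whole-barley flour: 4.3 tbsp; butter: 614.8 g

Scaling factor: 13/6.
milk: 1 L × 13/6 ≈ 2.2 L
whole-barley flour: 2 tbsp × 13/6 ≈ 4.3 tbsp
butter: 2.5 stick × 13/6 × 113.5 g/stick ≈ 614.8 g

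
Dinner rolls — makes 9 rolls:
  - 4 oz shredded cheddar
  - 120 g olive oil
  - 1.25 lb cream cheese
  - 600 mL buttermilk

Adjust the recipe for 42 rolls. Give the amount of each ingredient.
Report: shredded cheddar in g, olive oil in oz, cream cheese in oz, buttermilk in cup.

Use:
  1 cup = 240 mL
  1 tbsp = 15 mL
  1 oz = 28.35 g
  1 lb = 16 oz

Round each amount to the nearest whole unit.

shredded cheddar: 529 g; olive oil: 20 oz; cream cheese: 93 oz; buttermilk: 12 cup

Scaling factor: 42/9 = 14/3.
shredded cheddar: 4 oz × 14/3 × 28.35 g/oz ≈ 529 g
olive oil: 120 g × 14/3 ÷ 28.35 g/oz ≈ 20 oz
cream cheese: 1.25 lb × 14/3 × 16 oz/lb ≈ 93 oz
buttermilk: 600 mL × 14/3 ÷ 240 mL/cup ≈ 12 cup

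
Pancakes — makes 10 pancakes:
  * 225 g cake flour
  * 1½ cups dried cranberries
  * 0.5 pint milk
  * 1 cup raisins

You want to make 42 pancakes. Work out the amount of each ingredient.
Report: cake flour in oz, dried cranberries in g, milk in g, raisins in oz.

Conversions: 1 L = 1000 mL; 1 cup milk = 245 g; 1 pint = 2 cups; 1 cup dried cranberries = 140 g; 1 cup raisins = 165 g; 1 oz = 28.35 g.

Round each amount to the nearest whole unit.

cake flour: 33 oz; dried cranberries: 882 g; milk: 1029 g; raisins: 24 oz

Scaling factor: 42/10 = 21/5 = 4.2.
cake flour: 225 g × 21/5 ÷ 28.35 g/oz ≈ 33 oz
dried cranberries: 1.5 cup × 21/5 × 140 g/cup = 882 g
milk: 0.5 pint × 21/5 × 2 cup/pint × 245 g/cup = 1029 g
raisins: 1 cup × 21/5 × 165 g/cup ÷ 28.35 g/oz ≈ 24 oz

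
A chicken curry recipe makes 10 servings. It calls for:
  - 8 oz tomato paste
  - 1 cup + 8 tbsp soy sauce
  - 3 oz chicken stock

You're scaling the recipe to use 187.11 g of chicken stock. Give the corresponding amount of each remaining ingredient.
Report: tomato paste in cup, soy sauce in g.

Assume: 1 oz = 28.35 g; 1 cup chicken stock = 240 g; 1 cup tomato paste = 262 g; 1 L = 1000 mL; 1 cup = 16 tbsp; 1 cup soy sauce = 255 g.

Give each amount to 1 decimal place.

The original recipe has 85.05 g of chicken stock, so the scaling factor is 187.11 ÷ 85.05 = 11/5 = 2.2.
tomato paste: 8 oz × 11/5 × 28.35 g/oz ÷ 262 g/cup ≈ 1.9 cup
soy sauce: (1 cup + 8 tbsp = 1.5 cup) × 11/5 × 255 g/cup = 841.5 g

tomato paste: 1.9 cup; soy sauce: 841.5 g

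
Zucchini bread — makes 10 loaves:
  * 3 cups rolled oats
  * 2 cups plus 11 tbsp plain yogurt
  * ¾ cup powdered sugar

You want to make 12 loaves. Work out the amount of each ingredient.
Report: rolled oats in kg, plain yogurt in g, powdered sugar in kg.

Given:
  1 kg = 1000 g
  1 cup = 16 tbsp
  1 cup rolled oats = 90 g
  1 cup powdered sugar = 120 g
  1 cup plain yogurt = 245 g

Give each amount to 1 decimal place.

Scaling factor: 12/10 = 6/5 = 1.2.
rolled oats: 3 cup × 6/5 × 90 g/cup ÷ 1000 g/kg ≈ 0.3 kg
plain yogurt: (2 cup + 11 tbsp = 2.6875 cup) × 6/5 × 245 g/cup ≈ 790.1 g
powdered sugar: 0.75 cup × 6/5 × 120 g/cup ÷ 1000 g/kg ≈ 0.1 kg

rolled oats: 0.3 kg; plain yogurt: 790.1 g; powdered sugar: 0.1 kg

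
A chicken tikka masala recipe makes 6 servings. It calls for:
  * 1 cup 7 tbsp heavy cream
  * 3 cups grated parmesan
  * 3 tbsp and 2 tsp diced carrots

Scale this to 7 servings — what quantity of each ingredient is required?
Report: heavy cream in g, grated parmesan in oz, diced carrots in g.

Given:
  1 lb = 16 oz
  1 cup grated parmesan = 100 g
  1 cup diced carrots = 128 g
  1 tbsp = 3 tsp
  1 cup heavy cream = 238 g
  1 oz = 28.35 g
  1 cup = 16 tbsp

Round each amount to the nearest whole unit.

heavy cream: 399 g; grated parmesan: 12 oz; diced carrots: 34 g

Scaling factor: 7/6.
heavy cream: (1 cup + 7 tbsp = 1.4375 cup) × 7/6 × 238 g/cup ≈ 399 g
grated parmesan: 3 cup × 7/6 × 100 g/cup ÷ 28.35 g/oz ≈ 12 oz
diced carrots: (3 tbsp + 2 tsp = 11/3 tbsp) × 7/6 ÷ 16 tbsp/cup × 128 g/cup ≈ 34 g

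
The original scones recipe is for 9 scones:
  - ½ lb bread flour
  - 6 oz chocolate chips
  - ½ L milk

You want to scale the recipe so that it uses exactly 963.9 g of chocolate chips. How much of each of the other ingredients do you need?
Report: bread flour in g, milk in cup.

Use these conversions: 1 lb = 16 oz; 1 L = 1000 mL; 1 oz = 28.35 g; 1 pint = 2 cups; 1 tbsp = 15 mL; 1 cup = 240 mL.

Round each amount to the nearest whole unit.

bread flour: 1285 g; milk: 12 cup

The original recipe has 170.1 g of chocolate chips, so the scaling factor is 963.9 ÷ 170.1 = 17/3.
bread flour: 0.5 lb × 17/3 × 16 oz/lb × 28.35 g/oz ≈ 1285 g
milk: 0.5 L × 17/3 × 1000 mL/L ÷ 240 mL/cup ≈ 12 cup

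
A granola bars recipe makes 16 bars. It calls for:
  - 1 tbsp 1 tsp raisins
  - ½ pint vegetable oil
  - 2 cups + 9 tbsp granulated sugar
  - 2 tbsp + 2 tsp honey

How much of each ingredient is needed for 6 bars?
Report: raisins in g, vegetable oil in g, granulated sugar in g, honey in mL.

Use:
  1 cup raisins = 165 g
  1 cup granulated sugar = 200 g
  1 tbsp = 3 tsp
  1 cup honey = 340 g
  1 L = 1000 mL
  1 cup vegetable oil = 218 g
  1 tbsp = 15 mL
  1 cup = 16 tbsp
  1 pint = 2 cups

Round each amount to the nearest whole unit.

raisins: 5 g; vegetable oil: 82 g; granulated sugar: 192 g; honey: 15 mL

Scaling factor: 6/16 = 3/8 = 0.375.
raisins: (1 tbsp + 1 tsp = 4/3 tbsp) × 3/8 ÷ 16 tbsp/cup × 165 g/cup ≈ 5 g
vegetable oil: 0.5 pint × 3/8 × 2 cup/pint × 218 g/cup ≈ 82 g
granulated sugar: (2 cup + 9 tbsp = 2.5625 cup) × 3/8 × 200 g/cup ≈ 192 g
honey: (2 tbsp + 2 tsp = 8/3 tbsp) × 3/8 × 15 mL/tbsp = 15 mL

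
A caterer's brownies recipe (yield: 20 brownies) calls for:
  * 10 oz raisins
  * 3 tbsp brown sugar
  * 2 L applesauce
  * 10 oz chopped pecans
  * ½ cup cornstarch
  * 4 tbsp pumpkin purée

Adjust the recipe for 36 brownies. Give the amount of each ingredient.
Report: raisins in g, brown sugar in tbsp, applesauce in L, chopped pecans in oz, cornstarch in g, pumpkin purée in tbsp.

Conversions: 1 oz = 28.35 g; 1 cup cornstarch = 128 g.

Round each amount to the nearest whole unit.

raisins: 510 g; brown sugar: 5 tbsp; applesauce: 4 L; chopped pecans: 18 oz; cornstarch: 115 g; pumpkin purée: 7 tbsp

Scaling factor: 36/20 = 9/5 = 1.8.
raisins: 10 oz × 9/5 × 28.35 g/oz ≈ 510 g
brown sugar: 3 tbsp × 9/5 ≈ 5 tbsp
applesauce: 2 L × 9/5 ≈ 4 L
chopped pecans: 10 oz × 9/5 = 18 oz
cornstarch: 0.5 cup × 9/5 × 128 g/cup ≈ 115 g
pumpkin purée: 4 tbsp × 9/5 ≈ 7 tbsp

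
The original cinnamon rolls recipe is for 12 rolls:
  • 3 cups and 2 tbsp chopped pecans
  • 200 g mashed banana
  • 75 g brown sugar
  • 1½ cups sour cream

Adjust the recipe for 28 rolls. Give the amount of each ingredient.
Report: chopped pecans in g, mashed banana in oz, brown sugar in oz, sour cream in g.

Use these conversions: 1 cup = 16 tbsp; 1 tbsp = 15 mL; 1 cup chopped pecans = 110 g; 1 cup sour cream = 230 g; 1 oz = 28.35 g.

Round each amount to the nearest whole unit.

chopped pecans: 802 g; mashed banana: 16 oz; brown sugar: 6 oz; sour cream: 805 g

Scaling factor: 28/12 = 7/3.
chopped pecans: (3 cup + 2 tbsp = 3.125 cup) × 7/3 × 110 g/cup ≈ 802 g
mashed banana: 200 g × 7/3 ÷ 28.35 g/oz ≈ 16 oz
brown sugar: 75 g × 7/3 ÷ 28.35 g/oz ≈ 6 oz
sour cream: 1.5 cup × 7/3 × 230 g/cup = 805 g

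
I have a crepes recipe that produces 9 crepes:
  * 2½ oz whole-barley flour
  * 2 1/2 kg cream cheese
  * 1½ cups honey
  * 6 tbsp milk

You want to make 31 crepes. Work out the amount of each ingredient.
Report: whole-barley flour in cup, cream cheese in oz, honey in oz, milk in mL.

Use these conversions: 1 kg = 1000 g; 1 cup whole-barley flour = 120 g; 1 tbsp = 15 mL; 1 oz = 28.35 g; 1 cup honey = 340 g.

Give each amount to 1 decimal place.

Scaling factor: 31/9.
whole-barley flour: 2.5 oz × 31/9 × 28.35 g/oz ÷ 120 g/cup ≈ 2.0 cup
cream cheese: 2.5 kg × 31/9 × 1000 g/kg ÷ 28.35 g/oz ≈ 303.7 oz
honey: 1.5 cup × 31/9 × 340 g/cup ÷ 28.35 g/oz ≈ 62.0 oz
milk: 6 tbsp × 31/9 × 15 mL/tbsp = 310.0 mL

whole-barley flour: 2.0 cup; cream cheese: 303.7 oz; honey: 62.0 oz; milk: 310.0 mL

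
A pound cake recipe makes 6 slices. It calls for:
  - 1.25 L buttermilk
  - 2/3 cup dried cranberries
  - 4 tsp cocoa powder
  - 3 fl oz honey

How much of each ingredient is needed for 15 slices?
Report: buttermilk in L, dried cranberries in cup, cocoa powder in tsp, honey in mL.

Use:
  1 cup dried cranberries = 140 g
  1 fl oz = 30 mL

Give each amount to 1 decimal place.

Scaling factor: 15/6 = 5/2 = 2.5.
buttermilk: 1.25 L × 5/2 ≈ 3.1 L
dried cranberries: 2/3 cup × 5/2 ≈ 1.7 cup
cocoa powder: 4 tsp × 5/2 = 10.0 tsp
honey: 3 fl oz × 5/2 × 30 mL/fl oz = 225.0 mL

buttermilk: 3.1 L; dried cranberries: 1.7 cup; cocoa powder: 10.0 tsp; honey: 225.0 mL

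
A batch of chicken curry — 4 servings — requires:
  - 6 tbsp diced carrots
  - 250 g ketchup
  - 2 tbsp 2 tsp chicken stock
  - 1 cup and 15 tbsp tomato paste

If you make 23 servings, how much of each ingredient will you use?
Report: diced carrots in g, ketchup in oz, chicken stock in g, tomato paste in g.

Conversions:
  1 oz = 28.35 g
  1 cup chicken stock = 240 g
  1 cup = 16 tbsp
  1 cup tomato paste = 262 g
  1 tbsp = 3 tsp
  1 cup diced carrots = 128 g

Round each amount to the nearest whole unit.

diced carrots: 276 g; ketchup: 51 oz; chicken stock: 230 g; tomato paste: 2919 g

Scaling factor: 23/4 = 5.75.
diced carrots: 6 tbsp × 23/4 ÷ 16 tbsp/cup × 128 g/cup = 276 g
ketchup: 250 g × 23/4 ÷ 28.35 g/oz ≈ 51 oz
chicken stock: (2 tbsp + 2 tsp = 8/3 tbsp) × 23/4 ÷ 16 tbsp/cup × 240 g/cup = 230 g
tomato paste: (1 cup + 15 tbsp = 1.9375 cup) × 23/4 × 262 g/cup ≈ 2919 g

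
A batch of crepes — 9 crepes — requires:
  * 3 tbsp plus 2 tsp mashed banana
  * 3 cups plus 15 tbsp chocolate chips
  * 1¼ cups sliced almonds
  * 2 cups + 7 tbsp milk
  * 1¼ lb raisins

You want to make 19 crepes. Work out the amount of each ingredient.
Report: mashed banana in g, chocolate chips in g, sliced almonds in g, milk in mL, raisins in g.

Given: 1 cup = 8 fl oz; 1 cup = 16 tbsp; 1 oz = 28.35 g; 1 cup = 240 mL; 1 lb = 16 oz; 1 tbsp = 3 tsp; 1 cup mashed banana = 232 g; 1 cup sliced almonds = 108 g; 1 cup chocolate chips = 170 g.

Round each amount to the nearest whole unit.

mashed banana: 112 g; chocolate chips: 1413 g; sliced almonds: 285 g; milk: 1235 mL; raisins: 1197 g

Scaling factor: 19/9.
mashed banana: (3 tbsp + 2 tsp = 11/3 tbsp) × 19/9 ÷ 16 tbsp/cup × 232 g/cup ≈ 112 g
chocolate chips: (3 cup + 15 tbsp = 3.9375 cup) × 19/9 × 170 g/cup ≈ 1413 g
sliced almonds: 1.25 cup × 19/9 × 108 g/cup = 285 g
milk: (2 cup + 7 tbsp = 2.4375 cup) × 19/9 × 240 mL/cup = 1235 mL
raisins: 1.25 lb × 19/9 × 16 oz/lb × 28.35 g/oz = 1197 g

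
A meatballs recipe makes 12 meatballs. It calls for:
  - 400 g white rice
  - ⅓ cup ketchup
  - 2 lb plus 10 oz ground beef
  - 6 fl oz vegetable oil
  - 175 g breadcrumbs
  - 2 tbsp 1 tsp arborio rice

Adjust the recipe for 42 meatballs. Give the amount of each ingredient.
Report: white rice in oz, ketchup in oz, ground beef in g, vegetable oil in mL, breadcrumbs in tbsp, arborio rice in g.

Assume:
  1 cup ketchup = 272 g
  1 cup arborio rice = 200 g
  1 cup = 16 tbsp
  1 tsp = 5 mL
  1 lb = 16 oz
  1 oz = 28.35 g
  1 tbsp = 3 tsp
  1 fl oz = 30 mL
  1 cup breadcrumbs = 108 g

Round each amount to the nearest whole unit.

white rice: 49 oz; ketchup: 11 oz; ground beef: 4167 g; vegetable oil: 630 mL; breadcrumbs: 91 tbsp; arborio rice: 102 g

Scaling factor: 42/12 = 7/2 = 3.5.
white rice: 400 g × 7/2 ÷ 28.35 g/oz ≈ 49 oz
ketchup: 1/3 cup × 7/2 × 272 g/cup ÷ 28.35 g/oz ≈ 11 oz
ground beef: (2 lb + 10 oz = 2.625 lb) × 7/2 × 16 oz/lb × 28.35 g/oz ≈ 4167 g
vegetable oil: 6 fl oz × 7/2 × 30 mL/fl oz = 630 mL
breadcrumbs: 175 g × 7/2 ÷ 108 g/cup × 16 tbsp/cup ≈ 91 tbsp
arborio rice: (2 tbsp + 1 tsp = 7/3 tbsp) × 7/2 ÷ 16 tbsp/cup × 200 g/cup ≈ 102 g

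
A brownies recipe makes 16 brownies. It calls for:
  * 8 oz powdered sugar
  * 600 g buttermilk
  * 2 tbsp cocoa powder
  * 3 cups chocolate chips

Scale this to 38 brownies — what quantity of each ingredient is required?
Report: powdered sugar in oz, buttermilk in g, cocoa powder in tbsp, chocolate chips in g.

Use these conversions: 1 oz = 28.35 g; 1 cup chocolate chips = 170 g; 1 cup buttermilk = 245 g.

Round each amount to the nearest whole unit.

powdered sugar: 19 oz; buttermilk: 1425 g; cocoa powder: 5 tbsp; chocolate chips: 1211 g

Scaling factor: 38/16 = 19/8 = 2.375.
powdered sugar: 8 oz × 19/8 = 19 oz
buttermilk: 600 g × 19/8 = 1425 g
cocoa powder: 2 tbsp × 19/8 ≈ 5 tbsp
chocolate chips: 3 cup × 19/8 × 170 g/cup ≈ 1211 g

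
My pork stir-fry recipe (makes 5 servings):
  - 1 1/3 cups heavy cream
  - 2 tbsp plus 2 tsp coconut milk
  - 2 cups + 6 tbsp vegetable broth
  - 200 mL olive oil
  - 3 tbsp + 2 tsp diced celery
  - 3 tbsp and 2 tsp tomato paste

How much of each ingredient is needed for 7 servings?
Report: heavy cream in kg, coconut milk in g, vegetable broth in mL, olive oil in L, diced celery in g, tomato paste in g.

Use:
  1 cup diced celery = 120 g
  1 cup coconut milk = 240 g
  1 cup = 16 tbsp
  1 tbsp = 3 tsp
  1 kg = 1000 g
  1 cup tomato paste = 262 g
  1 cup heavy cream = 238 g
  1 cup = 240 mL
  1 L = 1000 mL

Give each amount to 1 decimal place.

Scaling factor: 7/5 = 1.4.
heavy cream: 4/3 cup × 7/5 × 238 g/cup ÷ 1000 g/kg ≈ 0.4 kg
coconut milk: (2 tbsp + 2 tsp = 8/3 tbsp) × 7/5 ÷ 16 tbsp/cup × 240 g/cup = 56.0 g
vegetable broth: (2 cup + 6 tbsp = 2.375 cup) × 7/5 × 240 mL/cup = 798.0 mL
olive oil: 200 mL × 7/5 ÷ 1000 mL/L ≈ 0.3 L
diced celery: (3 tbsp + 2 tsp = 11/3 tbsp) × 7/5 ÷ 16 tbsp/cup × 120 g/cup = 38.5 g
tomato paste: (3 tbsp + 2 tsp = 11/3 tbsp) × 7/5 ÷ 16 tbsp/cup × 262 g/cup ≈ 84.1 g

heavy cream: 0.4 kg; coconut milk: 56.0 g; vegetable broth: 798.0 mL; olive oil: 0.3 L; diced celery: 38.5 g; tomato paste: 84.1 g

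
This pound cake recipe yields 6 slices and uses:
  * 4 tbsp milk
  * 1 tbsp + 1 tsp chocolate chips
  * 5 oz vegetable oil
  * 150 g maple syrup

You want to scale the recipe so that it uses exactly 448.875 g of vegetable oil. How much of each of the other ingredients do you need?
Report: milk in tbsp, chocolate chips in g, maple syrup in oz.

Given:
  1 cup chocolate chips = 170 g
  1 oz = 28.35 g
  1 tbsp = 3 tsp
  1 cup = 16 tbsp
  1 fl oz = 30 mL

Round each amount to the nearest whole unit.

The original recipe has 141.75 g of vegetable oil, so the scaling factor is 448.875 ÷ 141.75 = 19/6.
milk: 4 tbsp × 19/6 ≈ 13 tbsp
chocolate chips: (1 tbsp + 1 tsp = 4/3 tbsp) × 19/6 ÷ 16 tbsp/cup × 170 g/cup ≈ 45 g
maple syrup: 150 g × 19/6 ÷ 28.35 g/oz ≈ 17 oz

milk: 13 tbsp; chocolate chips: 45 g; maple syrup: 17 oz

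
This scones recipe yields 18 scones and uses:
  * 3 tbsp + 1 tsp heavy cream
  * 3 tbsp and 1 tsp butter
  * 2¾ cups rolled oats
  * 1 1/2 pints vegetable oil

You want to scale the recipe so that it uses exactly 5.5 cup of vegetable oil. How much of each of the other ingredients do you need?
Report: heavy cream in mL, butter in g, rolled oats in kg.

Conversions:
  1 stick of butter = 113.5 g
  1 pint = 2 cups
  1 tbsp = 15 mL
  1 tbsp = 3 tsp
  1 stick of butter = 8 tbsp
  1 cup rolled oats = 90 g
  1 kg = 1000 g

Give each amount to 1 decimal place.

heavy cream: 91.7 mL; butter: 86.7 g; rolled oats: 0.5 kg

The original recipe has 3 cup of vegetable oil, so the scaling factor is 5.5 ÷ 3 = 11/6.
heavy cream: (3 tbsp + 1 tsp = 10/3 tbsp) × 11/6 × 15 mL/tbsp ≈ 91.7 mL
butter: (3 tbsp + 1 tsp = 10/3 tbsp) × 11/6 ÷ 8 tbsp/stick × 113.5 g/stick ≈ 86.7 g
rolled oats: 2.75 cup × 11/6 × 90 g/cup ÷ 1000 g/kg ≈ 0.5 kg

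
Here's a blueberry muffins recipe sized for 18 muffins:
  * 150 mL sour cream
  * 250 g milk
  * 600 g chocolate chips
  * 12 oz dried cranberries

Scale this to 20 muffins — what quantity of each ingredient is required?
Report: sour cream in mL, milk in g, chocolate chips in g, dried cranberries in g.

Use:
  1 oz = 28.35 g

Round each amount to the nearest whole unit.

Scaling factor: 20/18 = 10/9.
sour cream: 150 mL × 10/9 ≈ 167 mL
milk: 250 g × 10/9 ≈ 278 g
chocolate chips: 600 g × 10/9 ≈ 667 g
dried cranberries: 12 oz × 10/9 × 28.35 g/oz = 378 g

sour cream: 167 mL; milk: 278 g; chocolate chips: 667 g; dried cranberries: 378 g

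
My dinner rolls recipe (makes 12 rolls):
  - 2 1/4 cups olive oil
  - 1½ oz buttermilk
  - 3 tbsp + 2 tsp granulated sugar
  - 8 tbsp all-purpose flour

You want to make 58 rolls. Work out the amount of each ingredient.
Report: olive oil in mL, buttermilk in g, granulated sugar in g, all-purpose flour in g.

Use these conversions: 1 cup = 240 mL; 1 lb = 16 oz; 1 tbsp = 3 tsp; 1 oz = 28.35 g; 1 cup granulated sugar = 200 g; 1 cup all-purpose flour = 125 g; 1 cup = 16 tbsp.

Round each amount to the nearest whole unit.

olive oil: 2610 mL; buttermilk: 206 g; granulated sugar: 222 g; all-purpose flour: 302 g

Scaling factor: 58/12 = 29/6.
olive oil: 2.25 cup × 29/6 × 240 mL/cup = 2610 mL
buttermilk: 1.5 oz × 29/6 × 28.35 g/oz ≈ 206 g
granulated sugar: (3 tbsp + 2 tsp = 11/3 tbsp) × 29/6 ÷ 16 tbsp/cup × 200 g/cup ≈ 222 g
all-purpose flour: 8 tbsp × 29/6 ÷ 16 tbsp/cup × 125 g/cup ≈ 302 g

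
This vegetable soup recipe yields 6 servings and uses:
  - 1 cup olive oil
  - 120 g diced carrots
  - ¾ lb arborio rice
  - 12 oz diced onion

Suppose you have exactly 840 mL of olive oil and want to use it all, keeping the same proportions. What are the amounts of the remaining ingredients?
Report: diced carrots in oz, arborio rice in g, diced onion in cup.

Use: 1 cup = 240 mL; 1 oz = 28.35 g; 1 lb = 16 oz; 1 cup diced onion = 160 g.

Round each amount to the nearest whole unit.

The original recipe has 240 mL of olive oil, so the scaling factor is 840 ÷ 240 = 7/2 = 3.5.
diced carrots: 120 g × 7/2 ÷ 28.35 g/oz ≈ 15 oz
arborio rice: 0.75 lb × 7/2 × 16 oz/lb × 28.35 g/oz ≈ 1191 g
diced onion: 12 oz × 7/2 × 28.35 g/oz ÷ 160 g/cup ≈ 7 cup

diced carrots: 15 oz; arborio rice: 1191 g; diced onion: 7 cup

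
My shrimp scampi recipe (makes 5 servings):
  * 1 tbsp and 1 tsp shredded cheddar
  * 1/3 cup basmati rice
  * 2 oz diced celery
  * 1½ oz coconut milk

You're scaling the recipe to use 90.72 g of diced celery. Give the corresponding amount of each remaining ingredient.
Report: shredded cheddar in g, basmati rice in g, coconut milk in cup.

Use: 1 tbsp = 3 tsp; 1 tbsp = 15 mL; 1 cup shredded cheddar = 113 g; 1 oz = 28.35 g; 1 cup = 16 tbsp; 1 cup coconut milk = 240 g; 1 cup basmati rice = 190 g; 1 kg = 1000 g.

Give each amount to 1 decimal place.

shredded cheddar: 15.1 g; basmati rice: 101.3 g; coconut milk: 0.3 cup

The original recipe has 56.7 g of diced celery, so the scaling factor is 90.72 ÷ 56.7 = 8/5 = 1.6.
shredded cheddar: (1 tbsp + 1 tsp = 4/3 tbsp) × 8/5 ÷ 16 tbsp/cup × 113 g/cup ≈ 15.1 g
basmati rice: 1/3 cup × 8/5 × 190 g/cup ≈ 101.3 g
coconut milk: 1.5 oz × 8/5 × 28.35 g/oz ÷ 240 g/cup ≈ 0.3 cup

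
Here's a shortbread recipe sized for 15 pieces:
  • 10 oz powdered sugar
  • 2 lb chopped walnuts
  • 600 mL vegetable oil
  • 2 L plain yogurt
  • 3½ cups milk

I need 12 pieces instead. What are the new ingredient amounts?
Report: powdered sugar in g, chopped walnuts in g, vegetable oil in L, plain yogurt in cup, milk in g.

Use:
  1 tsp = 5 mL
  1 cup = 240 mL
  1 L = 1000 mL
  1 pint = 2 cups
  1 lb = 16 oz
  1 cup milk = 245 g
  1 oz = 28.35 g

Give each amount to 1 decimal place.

Scaling factor: 12/15 = 4/5 = 0.8.
powdered sugar: 10 oz × 4/5 × 28.35 g/oz = 226.8 g
chopped walnuts: 2 lb × 4/5 × 16 oz/lb × 28.35 g/oz ≈ 725.8 g
vegetable oil: 600 mL × 4/5 ÷ 1000 mL/L ≈ 0.5 L
plain yogurt: 2 L × 4/5 × 1000 mL/L ÷ 240 mL/cup ≈ 6.7 cup
milk: 3.5 cup × 4/5 × 245 g/cup = 686.0 g

powdered sugar: 226.8 g; chopped walnuts: 725.8 g; vegetable oil: 0.5 L; plain yogurt: 6.7 cup; milk: 686.0 g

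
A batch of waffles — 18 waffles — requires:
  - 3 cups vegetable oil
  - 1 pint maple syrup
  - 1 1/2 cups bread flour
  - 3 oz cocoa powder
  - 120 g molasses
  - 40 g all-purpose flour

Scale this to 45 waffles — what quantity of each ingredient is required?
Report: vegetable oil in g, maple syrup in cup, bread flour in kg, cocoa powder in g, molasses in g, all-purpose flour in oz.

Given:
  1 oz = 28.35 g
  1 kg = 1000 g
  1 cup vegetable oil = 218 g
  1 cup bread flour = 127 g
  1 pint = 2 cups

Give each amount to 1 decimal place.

Scaling factor: 45/18 = 5/2 = 2.5.
vegetable oil: 3 cup × 5/2 × 218 g/cup = 1635.0 g
maple syrup: 1 pint × 5/2 × 2 cup/pint = 5.0 cup
bread flour: 1.5 cup × 5/2 × 127 g/cup ÷ 1000 g/kg ≈ 0.5 kg
cocoa powder: 3 oz × 5/2 × 28.35 g/oz ≈ 212.6 g
molasses: 120 g × 5/2 = 300.0 g
all-purpose flour: 40 g × 5/2 ÷ 28.35 g/oz ≈ 3.5 oz

vegetable oil: 1635.0 g; maple syrup: 5.0 cup; bread flour: 0.5 kg; cocoa powder: 212.6 g; molasses: 300.0 g; all-purpose flour: 3.5 oz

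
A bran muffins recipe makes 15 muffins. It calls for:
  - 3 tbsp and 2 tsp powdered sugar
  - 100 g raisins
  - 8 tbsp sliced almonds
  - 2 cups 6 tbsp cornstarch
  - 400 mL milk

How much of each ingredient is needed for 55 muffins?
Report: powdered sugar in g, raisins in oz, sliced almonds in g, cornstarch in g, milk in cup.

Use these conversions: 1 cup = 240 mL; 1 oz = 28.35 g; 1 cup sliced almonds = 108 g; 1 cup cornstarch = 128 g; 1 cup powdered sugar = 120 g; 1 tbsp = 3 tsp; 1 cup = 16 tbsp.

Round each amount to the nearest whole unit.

powdered sugar: 101 g; raisins: 13 oz; sliced almonds: 198 g; cornstarch: 1115 g; milk: 6 cup

Scaling factor: 55/15 = 11/3.
powdered sugar: (3 tbsp + 2 tsp = 11/3 tbsp) × 11/3 ÷ 16 tbsp/cup × 120 g/cup ≈ 101 g
raisins: 100 g × 11/3 ÷ 28.35 g/oz ≈ 13 oz
sliced almonds: 8 tbsp × 11/3 ÷ 16 tbsp/cup × 108 g/cup = 198 g
cornstarch: (2 cup + 6 tbsp = 2.375 cup) × 11/3 × 128 g/cup ≈ 1115 g
milk: 400 mL × 11/3 ÷ 240 mL/cup ≈ 6 cup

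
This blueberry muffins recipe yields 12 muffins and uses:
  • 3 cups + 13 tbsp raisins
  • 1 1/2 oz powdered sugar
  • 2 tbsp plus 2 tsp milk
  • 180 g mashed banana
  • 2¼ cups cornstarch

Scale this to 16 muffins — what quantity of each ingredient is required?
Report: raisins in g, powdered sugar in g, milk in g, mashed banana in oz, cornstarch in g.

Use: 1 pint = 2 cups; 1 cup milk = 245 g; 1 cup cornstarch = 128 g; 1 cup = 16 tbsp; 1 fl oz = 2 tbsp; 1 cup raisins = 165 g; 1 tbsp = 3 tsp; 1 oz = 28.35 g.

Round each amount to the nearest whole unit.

raisins: 839 g; powdered sugar: 57 g; milk: 54 g; mashed banana: 8 oz; cornstarch: 384 g

Scaling factor: 16/12 = 4/3.
raisins: (3 cup + 13 tbsp = 3.8125 cup) × 4/3 × 165 g/cup ≈ 839 g
powdered sugar: 1.5 oz × 4/3 × 28.35 g/oz ≈ 57 g
milk: (2 tbsp + 2 tsp = 8/3 tbsp) × 4/3 ÷ 16 tbsp/cup × 245 g/cup ≈ 54 g
mashed banana: 180 g × 4/3 ÷ 28.35 g/oz ≈ 8 oz
cornstarch: 2.25 cup × 4/3 × 128 g/cup = 384 g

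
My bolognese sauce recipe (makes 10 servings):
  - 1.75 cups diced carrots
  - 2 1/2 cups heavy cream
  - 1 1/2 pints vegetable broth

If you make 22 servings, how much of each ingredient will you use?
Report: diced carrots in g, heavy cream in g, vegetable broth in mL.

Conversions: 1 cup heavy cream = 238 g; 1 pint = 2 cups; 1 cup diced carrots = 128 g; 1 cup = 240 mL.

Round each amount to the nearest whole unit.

diced carrots: 493 g; heavy cream: 1309 g; vegetable broth: 1584 mL

Scaling factor: 22/10 = 11/5 = 2.2.
diced carrots: 1.75 cup × 11/5 × 128 g/cup ≈ 493 g
heavy cream: 2.5 cup × 11/5 × 238 g/cup = 1309 g
vegetable broth: 1.5 pint × 11/5 × 2 cup/pint × 240 mL/cup = 1584 mL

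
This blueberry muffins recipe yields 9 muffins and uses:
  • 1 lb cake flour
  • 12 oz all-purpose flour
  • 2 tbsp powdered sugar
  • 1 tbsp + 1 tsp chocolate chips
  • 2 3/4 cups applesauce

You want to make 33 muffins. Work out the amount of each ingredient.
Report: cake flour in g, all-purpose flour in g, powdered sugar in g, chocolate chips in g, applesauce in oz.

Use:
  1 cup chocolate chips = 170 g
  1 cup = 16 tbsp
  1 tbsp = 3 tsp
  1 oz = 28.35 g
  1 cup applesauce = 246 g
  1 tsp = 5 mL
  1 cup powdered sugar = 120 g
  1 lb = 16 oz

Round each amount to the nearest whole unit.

cake flour: 1663 g; all-purpose flour: 1247 g; powdered sugar: 55 g; chocolate chips: 52 g; applesauce: 87 oz

Scaling factor: 33/9 = 11/3.
cake flour: 1 lb × 11/3 × 16 oz/lb × 28.35 g/oz ≈ 1663 g
all-purpose flour: 12 oz × 11/3 × 28.35 g/oz ≈ 1247 g
powdered sugar: 2 tbsp × 11/3 ÷ 16 tbsp/cup × 120 g/cup = 55 g
chocolate chips: (1 tbsp + 1 tsp = 4/3 tbsp) × 11/3 ÷ 16 tbsp/cup × 170 g/cup ≈ 52 g
applesauce: 2.75 cup × 11/3 × 246 g/cup ÷ 28.35 g/oz ≈ 87 oz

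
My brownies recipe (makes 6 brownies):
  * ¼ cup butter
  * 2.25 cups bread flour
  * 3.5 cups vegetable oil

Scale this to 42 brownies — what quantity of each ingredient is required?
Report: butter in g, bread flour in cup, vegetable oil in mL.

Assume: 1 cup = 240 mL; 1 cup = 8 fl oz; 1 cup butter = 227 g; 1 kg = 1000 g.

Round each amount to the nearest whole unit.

Scaling factor: 42/6 = 7.
butter: 0.25 cup × 7 × 227 g/cup ≈ 397 g
bread flour: 2.25 cup × 7 ≈ 16 cup
vegetable oil: 3.5 cup × 7 × 240 mL/cup = 5880 mL

butter: 397 g; bread flour: 16 cup; vegetable oil: 5880 mL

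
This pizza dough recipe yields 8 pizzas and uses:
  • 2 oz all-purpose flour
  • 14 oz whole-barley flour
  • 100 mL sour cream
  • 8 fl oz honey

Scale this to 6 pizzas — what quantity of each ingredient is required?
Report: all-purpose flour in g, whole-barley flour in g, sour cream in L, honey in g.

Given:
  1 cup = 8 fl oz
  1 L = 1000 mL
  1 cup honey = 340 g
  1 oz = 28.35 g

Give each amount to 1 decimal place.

Scaling factor: 6/8 = 3/4 = 0.75.
all-purpose flour: 2 oz × 3/4 × 28.35 g/oz ≈ 42.5 g
whole-barley flour: 14 oz × 3/4 × 28.35 g/oz ≈ 297.7 g
sour cream: 100 mL × 3/4 ÷ 1000 mL/L ≈ 0.1 L
honey: 8 fl oz × 3/4 ÷ 8 fl oz/cup × 340 g/cup = 255.0 g

all-purpose flour: 42.5 g; whole-barley flour: 297.7 g; sour cream: 0.1 L; honey: 255.0 g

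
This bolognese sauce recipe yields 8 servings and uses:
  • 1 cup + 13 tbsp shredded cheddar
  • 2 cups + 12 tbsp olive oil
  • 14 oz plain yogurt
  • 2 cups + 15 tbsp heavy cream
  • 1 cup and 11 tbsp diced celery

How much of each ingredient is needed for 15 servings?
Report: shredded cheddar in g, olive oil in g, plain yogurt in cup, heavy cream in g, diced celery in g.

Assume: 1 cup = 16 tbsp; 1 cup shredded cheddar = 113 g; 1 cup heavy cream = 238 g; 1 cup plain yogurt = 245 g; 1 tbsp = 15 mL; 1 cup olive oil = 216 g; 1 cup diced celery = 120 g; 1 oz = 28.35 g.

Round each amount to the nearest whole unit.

Scaling factor: 15/8 = 1.875.
shredded cheddar: (1 cup + 13 tbsp = 1.8125 cup) × 15/8 × 113 g/cup ≈ 384 g
olive oil: (2 cup + 12 tbsp = 2.75 cup) × 15/8 × 216 g/cup ≈ 1114 g
plain yogurt: 14 oz × 15/8 × 28.35 g/oz ÷ 245 g/cup ≈ 3 cup
heavy cream: (2 cup + 15 tbsp = 2.9375 cup) × 15/8 × 238 g/cup ≈ 1311 g
diced celery: (1 cup + 11 tbsp = 1.6875 cup) × 15/8 × 120 g/cup ≈ 380 g

shredded cheddar: 384 g; olive oil: 1114 g; plain yogurt: 3 cup; heavy cream: 1311 g; diced celery: 380 g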